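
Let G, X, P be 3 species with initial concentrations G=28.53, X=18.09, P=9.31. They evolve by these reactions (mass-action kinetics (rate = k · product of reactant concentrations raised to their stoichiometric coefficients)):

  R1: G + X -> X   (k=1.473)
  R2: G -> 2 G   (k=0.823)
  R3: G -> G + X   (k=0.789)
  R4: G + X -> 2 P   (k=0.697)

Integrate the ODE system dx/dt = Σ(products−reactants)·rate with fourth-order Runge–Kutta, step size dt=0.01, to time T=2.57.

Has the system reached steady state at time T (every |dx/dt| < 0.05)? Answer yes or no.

Steady state at T: yes

RK4 with dt=0.01: 257 steps to T=2.57. Trajectory (selected grid times):
t=0.00: G=28.53 X=18.09 P=9.31
t=0.29: G=0.05 X=9.48 P=28.14
t=0.57: G=0.00 X=9.46 P=28.18
t=0.86: G=0.00 X=9.46 P=28.18
t=1.14: G=0.00 X=9.46 P=28.18
t=1.43: G=0.00 X=9.46 P=28.18
t=1.71: G=0.00 X=9.46 P=28.18
t=2.00: G=0.00 X=9.46 P=28.18
t=2.28: G=0.00 X=9.46 P=28.18
t=2.57: G=0.00 X=9.46 P=28.18
Rates at T: R1=0.0000, R2=0.0000, R3=0.0000, R4=0.0000
dx/dt at T (Σ net stoichiometry × rate): G=-0.0000, X=-0.0000, P=+0.0000
Largest |dx/dt| is |-0.0000| (G) < 0.05 → steady.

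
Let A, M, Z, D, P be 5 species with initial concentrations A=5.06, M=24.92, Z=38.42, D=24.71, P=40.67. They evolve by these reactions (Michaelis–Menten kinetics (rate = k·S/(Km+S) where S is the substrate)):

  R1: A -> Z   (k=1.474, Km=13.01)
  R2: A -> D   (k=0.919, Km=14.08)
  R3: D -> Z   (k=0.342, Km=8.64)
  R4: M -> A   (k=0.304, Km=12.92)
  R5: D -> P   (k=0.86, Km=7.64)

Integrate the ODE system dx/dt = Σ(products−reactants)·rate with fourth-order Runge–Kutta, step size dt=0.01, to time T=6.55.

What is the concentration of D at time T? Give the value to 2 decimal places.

D at T = 20.18

RK4 with dt=0.01: 655 steps to T=6.55. Trajectory (selected grid times):
t=0.00: A=5.06 M=24.92 Z=38.42 D=24.71 P=40.67
t=0.73: A=4.74 M=24.77 Z=38.90 D=24.22 P=41.15
t=1.46: A=4.44 M=24.63 Z=39.36 D=23.73 P=41.62
t=2.18: A=4.16 M=24.48 Z=39.81 D=23.23 P=42.09
t=2.91: A=3.91 M=24.34 Z=40.24 D=22.73 P=42.56
t=3.64: A=3.67 M=24.19 Z=40.67 D=22.22 P=43.03
t=4.37: A=3.44 M=24.05 Z=41.08 D=21.71 P=43.50
t=5.09: A=3.24 M=23.91 Z=41.47 D=21.21 P=43.95
t=5.82: A=3.05 M=23.76 Z=41.85 D=20.69 P=44.41
t=6.55: A=2.88 M=23.62 Z=42.23 D=20.18 P=44.87
Read off D at T=6.55: 20.18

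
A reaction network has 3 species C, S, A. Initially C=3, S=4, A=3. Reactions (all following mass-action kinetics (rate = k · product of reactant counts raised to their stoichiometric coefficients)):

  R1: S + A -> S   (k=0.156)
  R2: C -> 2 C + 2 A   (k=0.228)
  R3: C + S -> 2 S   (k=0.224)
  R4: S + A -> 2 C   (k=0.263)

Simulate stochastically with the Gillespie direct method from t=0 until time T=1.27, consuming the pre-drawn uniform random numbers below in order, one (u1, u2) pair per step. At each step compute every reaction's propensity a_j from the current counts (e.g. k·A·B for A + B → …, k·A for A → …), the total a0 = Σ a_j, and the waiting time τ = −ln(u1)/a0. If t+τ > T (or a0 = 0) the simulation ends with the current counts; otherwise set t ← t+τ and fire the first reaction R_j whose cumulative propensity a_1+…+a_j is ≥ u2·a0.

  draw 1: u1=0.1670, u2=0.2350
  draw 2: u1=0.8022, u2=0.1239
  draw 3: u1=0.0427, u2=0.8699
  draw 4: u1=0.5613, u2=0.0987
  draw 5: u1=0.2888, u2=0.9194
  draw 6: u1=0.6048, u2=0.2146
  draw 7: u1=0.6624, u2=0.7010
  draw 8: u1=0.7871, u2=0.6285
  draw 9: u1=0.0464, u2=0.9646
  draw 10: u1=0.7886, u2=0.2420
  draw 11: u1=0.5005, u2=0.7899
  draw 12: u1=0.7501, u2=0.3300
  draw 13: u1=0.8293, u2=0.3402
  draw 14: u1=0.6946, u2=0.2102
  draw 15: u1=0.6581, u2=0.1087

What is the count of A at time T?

A at T = 9

t=0.000: C=3 S=4 A=3
Draw 1: a1=1.872, a2=0.684, a3=2.688, a4=3.156, a0=8.400; τ=−ln(0.1670)/8.400=0.213 → t=0.213; u2·a0=0.2350·8.400=1.974; a1=1.872 < 1.974 ≤ a1+a2=2.556 → R2 fires; C=4 S=4 A=5
Draw 2: a1=3.120, a2=0.912, a3=3.584, a4=5.260, a0=12.876; τ=−ln(0.8022)/12.876=0.017 → t=0.230; u2·a0=0.1239·12.876=1.595 ≤ a1=3.120 → R1 fires; C=4 S=4 A=4
Draw 3: a1=2.496, a2=0.912, a3=3.584, a4=4.208, a0=11.200; τ=−ln(0.0427)/11.200=0.282 → t=0.512; u2·a0=0.8699·11.200=9.743; a1+…+a3=6.992 < 9.743 ≤ a1+…+a4=11.200 → R4 fires; C=6 S=3 A=3
Draw 4: a1=1.404, a2=1.368, a3=4.032, a4=2.367, a0=9.171; τ=−ln(0.5613)/9.171=0.063 → t=0.575; u2·a0=0.0987·9.171=0.905 ≤ a1=1.404 → R1 fires; C=6 S=3 A=2
Draw 5: a1=0.936, a2=1.368, a3=4.032, a4=1.578, a0=7.914; τ=−ln(0.2888)/7.914=0.157 → t=0.732; u2·a0=0.9194·7.914=7.276; a1+…+a3=6.336 < 7.276 ≤ a1+…+a4=7.914 → R4 fires; C=8 S=2 A=1
Draw 6: a1=0.312, a2=1.824, a3=3.584, a4=0.526, a0=6.246; τ=−ln(0.6048)/6.246=0.081 → t=0.812; u2·a0=0.2146·6.246=1.340; a1=0.312 < 1.340 ≤ a1+a2=2.136 → R2 fires; C=9 S=2 A=3
Draw 7: a1=0.936, a2=2.052, a3=4.032, a4=1.578, a0=8.598; τ=−ln(0.6624)/8.598=0.048 → t=0.860; u2·a0=0.7010·8.598=6.027; a1+a2=2.988 < 6.027 ≤ a1+…+a3=7.020 → R3 fires; C=8 S=3 A=3
Draw 8: a1=1.404, a2=1.824, a3=5.376, a4=2.367, a0=10.971; τ=−ln(0.7871)/10.971=0.022 → t=0.882; u2·a0=0.6285·10.971=6.895; a1+a2=3.228 < 6.895 ≤ a1+…+a3=8.604 → R3 fires; C=7 S=4 A=3
Draw 9: a1=1.872, a2=1.596, a3=6.272, a4=3.156, a0=12.896; τ=−ln(0.0464)/12.896=0.238 → t=1.120; u2·a0=0.9646·12.896=12.439; a1+…+a3=9.740 < 12.439 ≤ a1+…+a4=12.896 → R4 fires; C=9 S=3 A=2
Draw 10: a1=0.936, a2=2.052, a3=6.048, a4=1.578, a0=10.614; τ=−ln(0.7886)/10.614=0.022 → t=1.142; u2·a0=0.2420·10.614=2.569; a1=0.936 < 2.569 ≤ a1+a2=2.988 → R2 fires; C=10 S=3 A=4
Draw 11: a1=1.872, a2=2.280, a3=6.720, a4=3.156, a0=14.028; τ=−ln(0.5005)/14.028=0.049 → t=1.192; u2·a0=0.7899·14.028=11.081; a1+…+a3=10.872 < 11.081 ≤ a1+…+a4=14.028 → R4 fires; C=12 S=2 A=3
Draw 12: a1=0.936, a2=2.736, a3=5.376, a4=1.578, a0=10.626; τ=−ln(0.7501)/10.626=0.027 → t=1.219; u2·a0=0.3300·10.626=3.507; a1=0.936 < 3.507 ≤ a1+a2=3.672 → R2 fires; C=13 S=2 A=5
Draw 13: a1=1.560, a2=2.964, a3=5.824, a4=2.630, a0=12.978; τ=−ln(0.8293)/12.978=0.014 → t=1.233; u2·a0=0.3402·12.978=4.415; a1=1.560 < 4.415 ≤ a1+a2=4.524 → R2 fires; C=14 S=2 A=7
Draw 14: a1=2.184, a2=3.192, a3=6.272, a4=3.682, a0=15.330; τ=−ln(0.6946)/15.330=0.024 → t=1.257; u2·a0=0.2102·15.330=3.222; a1=2.184 < 3.222 ≤ a1+a2=5.376 → R2 fires; C=15 S=2 A=9
Draw 15: a1=2.808, a2=3.420, a3=6.720, a4=4.734, a0=17.682; τ=−ln(0.6581)/17.682=0.024 → t=1.281 > T=1.27: stop.
Read off A at T=1.27: 9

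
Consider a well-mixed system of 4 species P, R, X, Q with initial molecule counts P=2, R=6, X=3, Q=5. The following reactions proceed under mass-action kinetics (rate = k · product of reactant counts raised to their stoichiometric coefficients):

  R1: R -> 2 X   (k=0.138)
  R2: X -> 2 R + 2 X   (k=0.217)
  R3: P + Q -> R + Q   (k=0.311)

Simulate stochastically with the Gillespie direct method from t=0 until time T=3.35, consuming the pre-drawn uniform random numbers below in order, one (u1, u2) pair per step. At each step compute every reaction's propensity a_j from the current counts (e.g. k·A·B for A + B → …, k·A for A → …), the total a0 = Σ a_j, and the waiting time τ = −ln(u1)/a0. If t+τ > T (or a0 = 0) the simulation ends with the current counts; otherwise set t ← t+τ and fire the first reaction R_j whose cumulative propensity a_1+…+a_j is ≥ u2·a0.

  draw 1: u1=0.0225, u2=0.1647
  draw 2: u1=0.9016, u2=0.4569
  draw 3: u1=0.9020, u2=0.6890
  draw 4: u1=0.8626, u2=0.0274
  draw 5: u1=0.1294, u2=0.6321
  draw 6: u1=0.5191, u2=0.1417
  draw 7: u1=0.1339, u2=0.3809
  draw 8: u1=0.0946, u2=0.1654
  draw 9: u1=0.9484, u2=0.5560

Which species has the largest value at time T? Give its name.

t=0.000: P=2 R=6 X=3 Q=5
Draw 1: a1=0.828, a2=0.651, a3=3.110, a0=4.589; τ=−ln(0.0225)/4.589=0.827 → t=0.827; u2·a0=0.1647·4.589=0.756 ≤ a1=0.828 → R1 fires; P=2 R=5 X=5 Q=5
Draw 2: a1=0.690, a2=1.085, a3=3.110, a0=4.885; τ=−ln(0.9016)/4.885=0.021 → t=0.848; u2·a0=0.4569·4.885=2.232; a1+a2=1.775 < 2.232 ≤ a1+…+a3=4.885 → R3 fires; P=1 R=6 X=5 Q=5
Draw 3: a1=0.828, a2=1.085, a3=1.555, a0=3.468; τ=−ln(0.9020)/3.468=0.030 → t=0.878; u2·a0=0.6890·3.468=2.389; a1+a2=1.913 < 2.389 ≤ a1+…+a3=3.468 → R3 fires; P=0 R=7 X=5 Q=5
Draw 4: a1=0.966, a2=1.085, a3=0.000, a0=2.051; τ=−ln(0.8626)/2.051=0.072 → t=0.950; u2·a0=0.0274·2.051=0.056 ≤ a1=0.966 → R1 fires; P=0 R=6 X=7 Q=5
Draw 5: a1=0.828, a2=1.519, a3=0.000, a0=2.347; τ=−ln(0.1294)/2.347=0.871 → t=1.821; u2·a0=0.6321·2.347=1.484; a1=0.828 < 1.484 ≤ a1+a2=2.347 → R2 fires; P=0 R=8 X=8 Q=5
Draw 6: a1=1.104, a2=1.736, a3=0.000, a0=2.840; τ=−ln(0.5191)/2.840=0.231 → t=2.052; u2·a0=0.1417·2.840=0.402 ≤ a1=1.104 → R1 fires; P=0 R=7 X=10 Q=5
Draw 7: a1=0.966, a2=2.170, a3=0.000, a0=3.136; τ=−ln(0.1339)/3.136=0.641 → t=2.693; u2·a0=0.3809·3.136=1.195; a1=0.966 < 1.195 ≤ a1+a2=3.136 → R2 fires; P=0 R=9 X=11 Q=5
Draw 8: a1=1.242, a2=2.387, a3=0.000, a0=3.629; τ=−ln(0.0946)/3.629=0.650 → t=3.343; u2·a0=0.1654·3.629=0.600 ≤ a1=1.242 → R1 fires; P=0 R=8 X=13 Q=5
Draw 9: a1=1.104, a2=2.821, a3=0.000, a0=3.925; τ=−ln(0.9484)/3.925=0.013 → t=3.356 > T=3.35: stop.
At T=3.35: P=0 R=8 X=13 Q=5; the largest is X.

Dominant species at T: X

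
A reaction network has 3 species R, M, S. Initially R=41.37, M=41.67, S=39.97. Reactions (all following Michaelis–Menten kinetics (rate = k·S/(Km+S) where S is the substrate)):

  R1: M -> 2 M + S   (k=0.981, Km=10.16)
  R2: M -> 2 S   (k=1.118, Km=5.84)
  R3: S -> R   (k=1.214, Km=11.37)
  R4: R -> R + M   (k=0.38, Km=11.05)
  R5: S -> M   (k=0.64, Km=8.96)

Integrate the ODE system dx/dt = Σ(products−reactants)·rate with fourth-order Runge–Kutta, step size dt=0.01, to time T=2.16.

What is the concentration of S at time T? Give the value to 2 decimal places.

S at T = 42.73

RK4 with dt=0.01: 216 steps to T=2.16. Trajectory (selected grid times):
t=0.00: R=41.37 M=41.67 S=39.97
t=0.24: R=41.60 M=41.82 S=40.28
t=0.48: R=41.82 M=41.97 S=40.58
t=0.72: R=42.05 M=42.13 S=40.89
t=0.96: R=42.28 M=42.28 S=41.20
t=1.20: R=42.51 M=42.43 S=41.51
t=1.44: R=42.74 M=42.58 S=41.81
t=1.68: R=42.97 M=42.74 S=42.12
t=1.92: R=43.20 M=42.89 S=42.42
t=2.16: R=43.43 M=43.04 S=42.73
Read off S at T=2.16: 42.73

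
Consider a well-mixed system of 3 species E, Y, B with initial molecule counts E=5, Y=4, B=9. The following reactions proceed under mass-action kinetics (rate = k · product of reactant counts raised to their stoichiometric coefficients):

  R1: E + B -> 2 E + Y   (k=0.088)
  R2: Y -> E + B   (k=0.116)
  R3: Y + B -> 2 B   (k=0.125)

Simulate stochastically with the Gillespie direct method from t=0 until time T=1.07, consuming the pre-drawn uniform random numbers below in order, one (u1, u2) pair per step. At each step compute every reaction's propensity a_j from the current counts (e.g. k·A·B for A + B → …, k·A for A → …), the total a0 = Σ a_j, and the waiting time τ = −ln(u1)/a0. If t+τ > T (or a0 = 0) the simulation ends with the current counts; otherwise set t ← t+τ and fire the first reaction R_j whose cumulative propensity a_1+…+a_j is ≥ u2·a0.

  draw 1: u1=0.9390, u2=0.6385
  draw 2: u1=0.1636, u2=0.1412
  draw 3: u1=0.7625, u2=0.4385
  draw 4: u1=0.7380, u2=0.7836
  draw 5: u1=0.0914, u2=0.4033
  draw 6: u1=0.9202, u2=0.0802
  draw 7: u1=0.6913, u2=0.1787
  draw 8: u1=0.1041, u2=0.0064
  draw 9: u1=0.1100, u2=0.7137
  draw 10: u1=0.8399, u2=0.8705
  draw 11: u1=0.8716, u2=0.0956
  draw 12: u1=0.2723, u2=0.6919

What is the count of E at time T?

E at T = 12

t=0.000: E=5 Y=4 B=9
Draw 1: a1=3.960, a2=0.464, a3=4.500, a0=8.924; τ=−ln(0.9390)/8.924=0.007 → t=0.007; u2·a0=0.6385·8.924=5.698; a1+a2=4.424 < 5.698 ≤ a1+…+a3=8.924 → R3 fires; E=5 Y=3 B=10
Draw 2: a1=4.400, a2=0.348, a3=3.750, a0=8.498; τ=−ln(0.1636)/8.498=0.213 → t=0.220; u2·a0=0.1412·8.498=1.200 ≤ a1=4.400 → R1 fires; E=6 Y=4 B=9
Draw 3: a1=4.752, a2=0.464, a3=4.500, a0=9.716; τ=−ln(0.7625)/9.716=0.028 → t=0.248; u2·a0=0.4385·9.716=4.260 ≤ a1=4.752 → R1 fires; E=7 Y=5 B=8
Draw 4: a1=4.928, a2=0.580, a3=5.000, a0=10.508; τ=−ln(0.7380)/10.508=0.029 → t=0.277; u2·a0=0.7836·10.508=8.234; a1+a2=5.508 < 8.234 ≤ a1+…+a3=10.508 → R3 fires; E=7 Y=4 B=9
Draw 5: a1=5.544, a2=0.464, a3=4.500, a0=10.508; τ=−ln(0.0914)/10.508=0.228 → t=0.505; u2·a0=0.4033·10.508=4.238 ≤ a1=5.544 → R1 fires; E=8 Y=5 B=8
Draw 6: a1=5.632, a2=0.580, a3=5.000, a0=11.212; τ=−ln(0.9202)/11.212=0.007 → t=0.512; u2·a0=0.0802·11.212=0.899 ≤ a1=5.632 → R1 fires; E=9 Y=6 B=7
Draw 7: a1=5.544, a2=0.696, a3=5.250, a0=11.490; τ=−ln(0.6913)/11.490=0.032 → t=0.544; u2·a0=0.1787·11.490=2.053 ≤ a1=5.544 → R1 fires; E=10 Y=7 B=6
Draw 8: a1=5.280, a2=0.812, a3=5.250, a0=11.342; τ=−ln(0.1041)/11.342=0.199 → t=0.744; u2·a0=0.0064·11.342=0.073 ≤ a1=5.280 → R1 fires; E=11 Y=8 B=5
Draw 9: a1=4.840, a2=0.928, a3=5.000, a0=10.768; τ=−ln(0.1100)/10.768=0.205 → t=0.949; u2·a0=0.7137·10.768=7.685; a1+a2=5.768 < 7.685 ≤ a1+…+a3=10.768 → R3 fires; E=11 Y=7 B=6
Draw 10: a1=5.808, a2=0.812, a3=5.250, a0=11.870; τ=−ln(0.8399)/11.870=0.015 → t=0.963; u2·a0=0.8705·11.870=10.333; a1+a2=6.620 < 10.333 ≤ a1+…+a3=11.870 → R3 fires; E=11 Y=6 B=7
Draw 11: a1=6.776, a2=0.696, a3=5.250, a0=12.722; τ=−ln(0.8716)/12.722=0.011 → t=0.974; u2·a0=0.0956·12.722=1.216 ≤ a1=6.776 → R1 fires; E=12 Y=7 B=6
Draw 12: a1=6.336, a2=0.812, a3=5.250, a0=12.398; τ=−ln(0.2723)/12.398=0.105 → t=1.079 > T=1.07: stop.
Read off E at T=1.07: 12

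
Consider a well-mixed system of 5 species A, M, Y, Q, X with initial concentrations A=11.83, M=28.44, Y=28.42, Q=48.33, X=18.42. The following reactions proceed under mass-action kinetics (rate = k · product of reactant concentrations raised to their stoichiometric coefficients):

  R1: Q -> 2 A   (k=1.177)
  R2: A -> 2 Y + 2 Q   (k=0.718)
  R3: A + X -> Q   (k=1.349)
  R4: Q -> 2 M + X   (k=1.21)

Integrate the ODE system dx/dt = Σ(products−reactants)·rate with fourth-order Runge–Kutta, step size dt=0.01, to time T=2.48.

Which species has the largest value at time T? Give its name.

Dominant species at T: M

RK4 with dt=0.01: 248 steps to T=2.48. Trajectory (selected grid times):
t=0.00: A=11.83 M=28.44 Y=28.42 Q=48.33 X=18.42
t=0.28: A=12.47 M=63.15 Y=32.28 Q=49.15 X=4.58
t=0.55: A=20.94 M=93.33 Y=38.75 Q=43.50 X=2.02
t=0.83: A=28.58 M=121.60 Y=48.77 Q=40.48 X=1.31
t=1.10: A=34.60 M=147.86 Y=61.05 Q=40.24 X=1.06
t=1.38: A=40.09 M=175.60 Y=76.08 Q=41.90 X=0.94
t=1.65: A=45.13 M=203.84 Y=92.60 Q=44.73 X=0.89
t=1.93: A=50.43 M=235.42 Y=111.81 Q=48.60 X=0.87
t=2.20: A=55.81 M=268.60 Y=132.39 Q=53.06 X=0.85
t=2.48: A=61.81 M=306.31 Y=156.02 Q=58.36 X=0.85
At T=2.48: A=61.81 M=306.31 Y=156.02 Q=58.36 X=0.85; the largest is M.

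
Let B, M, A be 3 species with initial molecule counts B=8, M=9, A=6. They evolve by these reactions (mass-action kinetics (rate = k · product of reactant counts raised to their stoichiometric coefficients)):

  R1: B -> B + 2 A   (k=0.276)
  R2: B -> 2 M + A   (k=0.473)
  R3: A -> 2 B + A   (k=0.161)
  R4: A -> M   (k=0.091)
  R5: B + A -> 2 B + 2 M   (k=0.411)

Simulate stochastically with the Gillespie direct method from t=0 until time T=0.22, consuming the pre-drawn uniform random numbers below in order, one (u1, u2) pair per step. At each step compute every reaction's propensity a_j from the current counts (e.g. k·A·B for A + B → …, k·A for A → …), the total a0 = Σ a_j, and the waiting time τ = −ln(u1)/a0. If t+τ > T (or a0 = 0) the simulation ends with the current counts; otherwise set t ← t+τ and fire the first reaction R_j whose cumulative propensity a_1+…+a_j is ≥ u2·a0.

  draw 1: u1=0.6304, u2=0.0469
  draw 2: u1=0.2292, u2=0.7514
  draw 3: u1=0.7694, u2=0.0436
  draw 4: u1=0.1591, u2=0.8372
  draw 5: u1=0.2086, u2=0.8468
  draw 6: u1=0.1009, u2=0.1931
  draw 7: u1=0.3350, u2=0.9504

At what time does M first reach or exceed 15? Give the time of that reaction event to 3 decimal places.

Threshold first reached at t = 0.148

t=0.000: B=8 M=9 A=6
Draw 1: a1=2.208, a2=3.784, a3=0.966, a4=0.546, a5=19.728, a0=27.232; τ=−ln(0.6304)/27.232=0.017 → t=0.017; u2·a0=0.0469·27.232=1.277 ≤ a1=2.208 → R1 fires; B=8 M=9 A=8
Draw 2: a1=2.208, a2=3.784, a3=1.288, a4=0.728, a5=26.304, a0=34.312; τ=−ln(0.2292)/34.312=0.043 → t=0.060; u2·a0=0.7514·34.312=25.782; a1+…+a4=8.008 < 25.782 ≤ a1+…+a5=34.312 → R5 fires; B=9 M=11 A=7
Draw 3: a1=2.484, a2=4.257, a3=1.127, a4=0.637, a5=25.893, a0=34.398; τ=−ln(0.7694)/34.398=0.008 → t=0.067; u2·a0=0.0436·34.398=1.500 ≤ a1=2.484 → R1 fires; B=9 M=11 A=9
Draw 4: a1=2.484, a2=4.257, a3=1.449, a4=0.819, a5=33.291, a0=42.300; τ=−ln(0.1591)/42.300=0.043 → t=0.111; u2·a0=0.8372·42.300=35.414; a1+…+a4=9.009 < 35.414 ≤ a1+…+a5=42.300 → R5 fires; B=10 M=13 A=8
Draw 5: a1=2.760, a2=4.730, a3=1.288, a4=0.728, a5=32.880, a0=42.386; τ=−ln(0.2086)/42.386=0.037 → t=0.148; u2·a0=0.8468·42.386=35.892; a1+…+a4=9.506 < 35.892 ≤ a1+…+a5=42.386 → R5 fires; B=11 M=15 A=7
Draw 6: a1=3.036, a2=5.203, a3=1.127, a4=0.637, a5=31.647, a0=41.650; τ=−ln(0.1009)/41.650=0.055 → t=0.203; u2·a0=0.1931·41.650=8.043; a1=3.036 < 8.043 ≤ a1+a2=8.239 → R2 fires; B=10 M=17 A=8
Draw 7: a1=2.760, a2=4.730, a3=1.288, a4=0.728, a5=32.880, a0=42.386; τ=−ln(0.3350)/42.386=0.026 → t=0.229 > T=0.22: stop.
M first becomes ≥ 15 when it reaches 15 at the event at t=0.148.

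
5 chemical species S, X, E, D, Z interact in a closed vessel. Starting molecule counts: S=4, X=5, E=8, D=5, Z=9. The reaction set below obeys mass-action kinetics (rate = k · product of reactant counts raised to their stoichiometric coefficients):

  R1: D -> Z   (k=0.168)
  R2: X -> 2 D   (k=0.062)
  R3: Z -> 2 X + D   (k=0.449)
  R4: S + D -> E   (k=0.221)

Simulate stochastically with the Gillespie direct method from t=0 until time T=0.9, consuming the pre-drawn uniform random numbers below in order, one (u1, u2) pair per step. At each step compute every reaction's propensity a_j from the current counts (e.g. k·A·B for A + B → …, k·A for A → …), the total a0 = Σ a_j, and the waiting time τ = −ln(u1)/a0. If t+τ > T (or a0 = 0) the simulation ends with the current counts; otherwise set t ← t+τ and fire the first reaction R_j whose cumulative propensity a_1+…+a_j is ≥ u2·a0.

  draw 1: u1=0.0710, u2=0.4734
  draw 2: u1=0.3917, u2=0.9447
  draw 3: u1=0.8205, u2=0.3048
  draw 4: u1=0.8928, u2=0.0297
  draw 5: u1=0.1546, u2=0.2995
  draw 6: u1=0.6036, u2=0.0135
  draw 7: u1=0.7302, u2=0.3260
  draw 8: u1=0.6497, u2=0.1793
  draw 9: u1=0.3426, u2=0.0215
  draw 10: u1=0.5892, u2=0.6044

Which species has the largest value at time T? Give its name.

t=0.000: S=4 X=5 E=8 D=5 Z=9
Draw 1: a1=0.840, a2=0.310, a3=4.041, a4=4.420, a0=9.611; τ=−ln(0.0710)/9.611=0.275 → t=0.275; u2·a0=0.4734·9.611=4.550; a1+a2=1.150 < 4.550 ≤ a1+…+a3=5.191 → R3 fires; S=4 X=7 E=8 D=6 Z=8
Draw 2: a1=1.008, a2=0.434, a3=3.592, a4=5.304, a0=10.338; τ=−ln(0.3917)/10.338=0.091 → t=0.366; u2·a0=0.9447·10.338=9.766; a1+…+a3=5.034 < 9.766 ≤ a1+…+a4=10.338 → R4 fires; S=3 X=7 E=9 D=5 Z=8
Draw 3: a1=0.840, a2=0.434, a3=3.592, a4=3.315, a0=8.181; τ=−ln(0.8205)/8.181=0.024 → t=0.390; u2·a0=0.3048·8.181=2.494; a1+a2=1.274 < 2.494 ≤ a1+…+a3=4.866 → R3 fires; S=3 X=9 E=9 D=6 Z=7
Draw 4: a1=1.008, a2=0.558, a3=3.143, a4=3.978, a0=8.687; τ=−ln(0.8928)/8.687=0.013 → t=0.403; u2·a0=0.0297·8.687=0.258 ≤ a1=1.008 → R1 fires; S=3 X=9 E=9 D=5 Z=8
Draw 5: a1=0.840, a2=0.558, a3=3.592, a4=3.315, a0=8.305; τ=−ln(0.1546)/8.305=0.225 → t=0.628; u2·a0=0.2995·8.305=2.487; a1+a2=1.398 < 2.487 ≤ a1+…+a3=4.990 → R3 fires; S=3 X=11 E=9 D=6 Z=7
Draw 6: a1=1.008, a2=0.682, a3=3.143, a4=3.978, a0=8.811; τ=−ln(0.6036)/8.811=0.057 → t=0.685; u2·a0=0.0135·8.811=0.119 ≤ a1=1.008 → R1 fires; S=3 X=11 E=9 D=5 Z=8
Draw 7: a1=0.840, a2=0.682, a3=3.592, a4=3.315, a0=8.429; τ=−ln(0.7302)/8.429=0.037 → t=0.723; u2·a0=0.3260·8.429=2.748; a1+a2=1.522 < 2.748 ≤ a1+…+a3=5.114 → R3 fires; S=3 X=13 E=9 D=6 Z=7
Draw 8: a1=1.008, a2=0.806, a3=3.143, a4=3.978, a0=8.935; τ=−ln(0.6497)/8.935=0.048 → t=0.771; u2·a0=0.1793·8.935=1.602; a1=1.008 < 1.602 ≤ a1+a2=1.814 → R2 fires; S=3 X=12 E=9 D=8 Z=7
Draw 9: a1=1.344, a2=0.744, a3=3.143, a4=5.304, a0=10.535; τ=−ln(0.3426)/10.535=0.102 → t=0.872; u2·a0=0.0215·10.535=0.227 ≤ a1=1.344 → R1 fires; S=3 X=12 E=9 D=7 Z=8
Draw 10: a1=1.176, a2=0.744, a3=3.592, a4=4.641, a0=10.153; τ=−ln(0.5892)/10.153=0.052 → t=0.925 > T=0.9: stop.
At T=0.9: S=3 X=12 E=9 D=7 Z=8; the largest is X.

Dominant species at T: X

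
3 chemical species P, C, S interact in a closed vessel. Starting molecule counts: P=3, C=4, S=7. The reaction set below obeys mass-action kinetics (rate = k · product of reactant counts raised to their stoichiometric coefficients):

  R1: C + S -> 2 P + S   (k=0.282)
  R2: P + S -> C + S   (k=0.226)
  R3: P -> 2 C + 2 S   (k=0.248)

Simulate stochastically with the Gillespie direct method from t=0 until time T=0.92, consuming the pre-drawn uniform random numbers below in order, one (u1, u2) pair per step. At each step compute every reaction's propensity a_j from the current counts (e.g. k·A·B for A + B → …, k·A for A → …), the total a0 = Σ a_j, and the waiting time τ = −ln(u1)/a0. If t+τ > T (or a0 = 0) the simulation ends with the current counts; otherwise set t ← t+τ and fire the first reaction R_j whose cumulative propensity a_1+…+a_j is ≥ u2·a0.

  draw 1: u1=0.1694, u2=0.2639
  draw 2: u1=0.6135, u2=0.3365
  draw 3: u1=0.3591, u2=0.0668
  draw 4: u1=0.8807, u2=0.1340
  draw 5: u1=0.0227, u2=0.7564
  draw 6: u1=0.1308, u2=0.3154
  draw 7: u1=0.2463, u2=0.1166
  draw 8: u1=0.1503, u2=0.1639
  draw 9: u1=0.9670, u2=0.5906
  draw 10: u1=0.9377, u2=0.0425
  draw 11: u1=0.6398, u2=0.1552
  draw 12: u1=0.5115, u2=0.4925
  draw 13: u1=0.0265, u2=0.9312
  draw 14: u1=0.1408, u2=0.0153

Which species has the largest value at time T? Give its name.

t=0.000: P=3 C=4 S=7
Draw 1: a1=7.896, a2=4.746, a3=0.744, a0=13.386; τ=−ln(0.1694)/13.386=0.133 → t=0.133; u2·a0=0.2639·13.386=3.533 ≤ a1=7.896 → R1 fires; P=5 C=3 S=7
Draw 2: a1=5.922, a2=7.910, a3=1.240, a0=15.072; τ=−ln(0.6135)/15.072=0.032 → t=0.165; u2·a0=0.3365·15.072=5.072 ≤ a1=5.922 → R1 fires; P=7 C=2 S=7
Draw 3: a1=3.948, a2=11.074, a3=1.736, a0=16.758; τ=−ln(0.3591)/16.758=0.061 → t=0.226; u2·a0=0.0668·16.758=1.119 ≤ a1=3.948 → R1 fires; P=9 C=1 S=7
Draw 4: a1=1.974, a2=14.238, a3=2.232, a0=18.444; τ=−ln(0.8807)/18.444=0.007 → t=0.233; u2·a0=0.1340·18.444=2.471; a1=1.974 < 2.471 ≤ a1+a2=16.212 → R2 fires; P=8 C=2 S=7
Draw 5: a1=3.948, a2=12.656, a3=1.984, a0=18.588; τ=−ln(0.0227)/18.588=0.204 → t=0.437; u2·a0=0.7564·18.588=14.060; a1=3.948 < 14.060 ≤ a1+a2=16.604 → R2 fires; P=7 C=3 S=7
Draw 6: a1=5.922, a2=11.074, a3=1.736, a0=18.732; τ=−ln(0.1308)/18.732=0.109 → t=0.545; u2·a0=0.3154·18.732=5.908 ≤ a1=5.922 → R1 fires; P=9 C=2 S=7
Draw 7: a1=3.948, a2=14.238, a3=2.232, a0=20.418; τ=−ln(0.2463)/20.418=0.069 → t=0.614; u2·a0=0.1166·20.418=2.381 ≤ a1=3.948 → R1 fires; P=11 C=1 S=7
Draw 8: a1=1.974, a2=17.402, a3=2.728, a0=22.104; τ=−ln(0.1503)/22.104=0.086 → t=0.700; u2·a0=0.1639·22.104=3.623; a1=1.974 < 3.623 ≤ a1+a2=19.376 → R2 fires; P=10 C=2 S=7
Draw 9: a1=3.948, a2=15.820, a3=2.480, a0=22.248; τ=−ln(0.9670)/22.248=0.002 → t=0.701; u2·a0=0.5906·22.248=13.140; a1=3.948 < 13.140 ≤ a1+a2=19.768 → R2 fires; P=9 C=3 S=7
Draw 10: a1=5.922, a2=14.238, a3=2.232, a0=22.392; τ=−ln(0.9377)/22.392=0.003 → t=0.704; u2·a0=0.0425·22.392=0.952 ≤ a1=5.922 → R1 fires; P=11 C=2 S=7
Draw 11: a1=3.948, a2=17.402, a3=2.728, a0=24.078; τ=−ln(0.6398)/24.078=0.019 → t=0.723; u2·a0=0.1552·24.078=3.737 ≤ a1=3.948 → R1 fires; P=13 C=1 S=7
Draw 12: a1=1.974, a2=20.566, a3=3.224, a0=25.764; τ=−ln(0.5115)/25.764=0.026 → t=0.749; u2·a0=0.4925·25.764=12.689; a1=1.974 < 12.689 ≤ a1+a2=22.540 → R2 fires; P=12 C=2 S=7
Draw 13: a1=3.948, a2=18.984, a3=2.976, a0=25.908; τ=−ln(0.0265)/25.908=0.140 → t=0.889; u2·a0=0.9312·25.908=24.126; a1+a2=22.932 < 24.126 ≤ a1+…+a3=25.908 → R3 fires; P=11 C=4 S=9
Draw 14: a1=10.152, a2=22.374, a3=2.728, a0=35.254; τ=−ln(0.1408)/35.254=0.056 → t=0.944 > T=0.92: stop.
At T=0.92: P=11 C=4 S=9; the largest is P.

Dominant species at T: P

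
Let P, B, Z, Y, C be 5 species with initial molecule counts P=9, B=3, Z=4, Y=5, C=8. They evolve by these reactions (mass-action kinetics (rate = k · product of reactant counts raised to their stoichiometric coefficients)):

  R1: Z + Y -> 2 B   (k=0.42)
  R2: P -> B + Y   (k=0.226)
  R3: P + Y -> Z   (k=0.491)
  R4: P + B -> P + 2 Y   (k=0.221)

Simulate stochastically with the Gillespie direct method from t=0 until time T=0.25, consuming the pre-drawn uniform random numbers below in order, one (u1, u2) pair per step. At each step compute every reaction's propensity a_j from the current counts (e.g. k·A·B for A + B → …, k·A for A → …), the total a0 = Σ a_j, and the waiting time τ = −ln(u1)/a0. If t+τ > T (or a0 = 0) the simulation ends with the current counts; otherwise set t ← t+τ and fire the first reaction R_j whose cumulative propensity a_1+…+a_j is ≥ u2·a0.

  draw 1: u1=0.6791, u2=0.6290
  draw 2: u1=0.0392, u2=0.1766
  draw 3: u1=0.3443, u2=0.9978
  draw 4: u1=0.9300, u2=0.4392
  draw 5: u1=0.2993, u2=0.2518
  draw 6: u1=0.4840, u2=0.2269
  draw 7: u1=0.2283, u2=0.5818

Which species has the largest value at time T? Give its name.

t=0.000: P=9 B=3 Z=4 Y=5 C=8
Draw 1: a1=8.400, a2=2.034, a3=22.095, a4=5.967, a0=38.496; τ=−ln(0.6791)/38.496=0.010 → t=0.010; u2·a0=0.6290·38.496=24.214; a1+a2=10.434 < 24.214 ≤ a1+…+a3=32.529 → R3 fires; P=8 B=3 Z=5 Y=4 C=8
Draw 2: a1=8.400, a2=1.808, a3=15.712, a4=5.304, a0=31.224; τ=−ln(0.0392)/31.224=0.104 → t=0.114; u2·a0=0.1766·31.224=5.514 ≤ a1=8.400 → R1 fires; P=8 B=5 Z=4 Y=3 C=8
Draw 3: a1=5.040, a2=1.808, a3=11.784, a4=8.840, a0=27.472; τ=−ln(0.3443)/27.472=0.039 → t=0.153; u2·a0=0.9978·27.472=27.412; a1+…+a3=18.632 < 27.412 ≤ a1+…+a4=27.472 → R4 fires; P=8 B=4 Z=4 Y=5 C=8
Draw 4: a1=8.400, a2=1.808, a3=19.640, a4=7.072, a0=36.920; τ=−ln(0.9300)/36.920=0.002 → t=0.155; u2·a0=0.4392·36.920=16.215; a1+a2=10.208 < 16.215 ≤ a1+…+a3=29.848 → R3 fires; P=7 B=4 Z=5 Y=4 C=8
Draw 5: a1=8.400, a2=1.582, a3=13.748, a4=6.188, a0=29.918; τ=−ln(0.2993)/29.918=0.040 → t=0.195; u2·a0=0.2518·29.918=7.533 ≤ a1=8.400 → R1 fires; P=7 B=6 Z=4 Y=3 C=8
Draw 6: a1=5.040, a2=1.582, a3=10.311, a4=9.282, a0=26.215; τ=−ln(0.4840)/26.215=0.028 → t=0.223; u2·a0=0.2269·26.215=5.948; a1=5.040 < 5.948 ≤ a1+a2=6.622 → R2 fires; P=6 B=7 Z=4 Y=4 C=8
Draw 7: a1=6.720, a2=1.356, a3=11.784, a4=9.282, a0=29.142; τ=−ln(0.2283)/29.142=0.051 → t=0.273 > T=0.25: stop.
At T=0.25: P=6 B=7 Z=4 Y=4 C=8; the largest is C.

Dominant species at T: C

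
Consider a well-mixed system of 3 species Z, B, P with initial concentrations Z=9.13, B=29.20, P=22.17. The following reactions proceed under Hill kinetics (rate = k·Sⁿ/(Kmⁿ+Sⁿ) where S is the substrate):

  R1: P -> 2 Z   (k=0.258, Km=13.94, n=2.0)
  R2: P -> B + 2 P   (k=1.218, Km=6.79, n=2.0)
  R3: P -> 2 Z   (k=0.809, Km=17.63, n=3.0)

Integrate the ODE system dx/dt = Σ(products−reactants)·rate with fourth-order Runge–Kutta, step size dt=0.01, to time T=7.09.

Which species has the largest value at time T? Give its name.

RK4 with dt=0.01: 709 steps to T=7.09. Trajectory (selected grid times):
t=0.00: Z=9.13 B=29.20 P=22.17
t=0.79: Z=10.28 B=30.08 P=22.48
t=1.58: Z=11.44 B=30.96 P=22.78
t=2.36: Z=12.60 B=31.84 P=23.07
t=3.15: Z=13.79 B=32.72 P=23.36
t=3.94: Z=14.99 B=33.61 P=23.65
t=4.73: Z=16.21 B=34.50 P=23.93
t=5.51: Z=17.41 B=35.38 P=24.21
t=6.30: Z=18.65 B=36.27 P=24.49
t=7.09: Z=19.89 B=37.17 P=24.76
At T=7.09: Z=19.89 B=37.17 P=24.76; the largest is B.

Dominant species at T: B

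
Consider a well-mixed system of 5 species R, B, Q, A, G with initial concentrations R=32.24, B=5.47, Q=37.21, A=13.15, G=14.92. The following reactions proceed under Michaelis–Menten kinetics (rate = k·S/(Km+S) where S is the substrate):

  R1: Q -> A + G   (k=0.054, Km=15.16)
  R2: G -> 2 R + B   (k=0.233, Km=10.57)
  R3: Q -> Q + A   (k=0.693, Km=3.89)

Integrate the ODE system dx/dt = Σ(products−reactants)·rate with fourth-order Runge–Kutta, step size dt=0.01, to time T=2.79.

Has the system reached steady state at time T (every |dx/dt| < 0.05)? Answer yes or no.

Steady state at T: no

RK4 with dt=0.01: 279 steps to T=2.79. Trajectory (selected grid times):
t=0.00: R=32.24 B=5.47 Q=37.21 A=13.15 G=14.92
t=0.31: R=32.32 B=5.51 Q=37.20 A=13.36 G=14.89
t=0.62: R=32.41 B=5.55 Q=37.19 A=13.56 G=14.86
t=0.93: R=32.49 B=5.60 Q=37.17 A=13.77 G=14.83
t=1.24: R=32.58 B=5.64 Q=37.16 A=13.98 G=14.80
t=1.55: R=32.66 B=5.68 Q=37.15 A=14.18 G=14.77
t=1.86: R=32.75 B=5.72 Q=37.14 A=14.39 G=14.74
t=2.17: R=32.83 B=5.77 Q=37.13 A=14.59 G=14.71
t=2.48: R=32.91 B=5.81 Q=37.11 A=14.80 G=14.68
t=2.79: R=33.00 B=5.85 Q=37.10 A=15.01 G=14.65
Rates at T: R1=0.0383, R2=0.1353, R3=0.6272
dx/dt at T (Σ net stoichiometry × rate): R=+0.2707, B=+0.1353, Q=-0.0383, A=+0.6656, G=-0.0970
Largest |dx/dt| is |+0.6656| (A) ≥ 0.05 → not steady.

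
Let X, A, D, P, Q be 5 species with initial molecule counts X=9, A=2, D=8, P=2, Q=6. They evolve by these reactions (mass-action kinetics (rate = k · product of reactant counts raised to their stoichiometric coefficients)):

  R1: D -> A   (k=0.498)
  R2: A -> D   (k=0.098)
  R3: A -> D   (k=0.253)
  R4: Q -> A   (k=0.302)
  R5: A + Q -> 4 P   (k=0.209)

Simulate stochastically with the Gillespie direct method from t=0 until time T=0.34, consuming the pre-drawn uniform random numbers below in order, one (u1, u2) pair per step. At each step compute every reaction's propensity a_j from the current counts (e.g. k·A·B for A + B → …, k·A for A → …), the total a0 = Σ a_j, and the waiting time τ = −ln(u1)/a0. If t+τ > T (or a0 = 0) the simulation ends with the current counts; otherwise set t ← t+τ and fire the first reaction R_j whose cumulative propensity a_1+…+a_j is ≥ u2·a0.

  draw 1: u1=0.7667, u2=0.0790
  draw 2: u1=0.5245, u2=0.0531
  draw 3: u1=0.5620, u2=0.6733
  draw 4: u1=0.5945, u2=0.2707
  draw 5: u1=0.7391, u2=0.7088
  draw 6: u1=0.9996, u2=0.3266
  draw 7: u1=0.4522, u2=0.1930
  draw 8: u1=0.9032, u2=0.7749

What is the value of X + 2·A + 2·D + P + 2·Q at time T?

Check how each reaction changes W = X + 2·A + 2·D + P + 2·Q (weight of products minus weight of reactants):
R1: D -> A: (2·1) − (2·1) = 2 − 2 = 0
R2: A -> D: (2·1) − (2·1) = 2 − 2 = 0
R3: A -> D: (2·1) − (2·1) = 2 − 2 = 0
R4: Q -> A: (2·1) − (2·1) = 2 − 2 = 0
R5: A + Q -> 4 P: (1·4) − (2·1 + 2·1) = 4 − 4 = 0
Every reaction leaves W unchanged, so W is conserved and no simulation is needed: W(T) = W(0) = 9 + 2·2 + 2·8 + 2 + 2·6 = 43

Value at T = 43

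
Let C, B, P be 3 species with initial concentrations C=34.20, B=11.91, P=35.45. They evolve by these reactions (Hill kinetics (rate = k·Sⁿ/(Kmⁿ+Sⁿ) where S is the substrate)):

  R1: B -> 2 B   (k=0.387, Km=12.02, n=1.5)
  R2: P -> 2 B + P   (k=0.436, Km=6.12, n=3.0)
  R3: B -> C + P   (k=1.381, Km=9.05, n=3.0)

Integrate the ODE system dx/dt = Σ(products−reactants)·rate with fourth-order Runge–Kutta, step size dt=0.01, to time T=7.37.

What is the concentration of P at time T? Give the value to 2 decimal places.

RK4 with dt=0.01: 737 steps to T=7.37. Trajectory (selected grid times):
t=0.00: C=34.20 B=11.91 P=35.45
t=0.82: C=34.99 B=11.99 P=36.24
t=1.64: C=35.78 B=12.07 P=37.03
t=2.46: C=36.58 B=12.14 P=37.83
t=3.28: C=37.38 B=12.21 P=38.63
t=4.09: C=38.18 B=12.27 P=39.43
t=4.91: C=38.99 B=12.34 P=40.24
t=5.73: C=39.81 B=12.40 P=41.06
t=6.55: C=40.62 B=12.46 P=41.87
t=7.37: C=41.44 B=12.51 P=42.69
Read off P at T=7.37: 42.69

P at T = 42.69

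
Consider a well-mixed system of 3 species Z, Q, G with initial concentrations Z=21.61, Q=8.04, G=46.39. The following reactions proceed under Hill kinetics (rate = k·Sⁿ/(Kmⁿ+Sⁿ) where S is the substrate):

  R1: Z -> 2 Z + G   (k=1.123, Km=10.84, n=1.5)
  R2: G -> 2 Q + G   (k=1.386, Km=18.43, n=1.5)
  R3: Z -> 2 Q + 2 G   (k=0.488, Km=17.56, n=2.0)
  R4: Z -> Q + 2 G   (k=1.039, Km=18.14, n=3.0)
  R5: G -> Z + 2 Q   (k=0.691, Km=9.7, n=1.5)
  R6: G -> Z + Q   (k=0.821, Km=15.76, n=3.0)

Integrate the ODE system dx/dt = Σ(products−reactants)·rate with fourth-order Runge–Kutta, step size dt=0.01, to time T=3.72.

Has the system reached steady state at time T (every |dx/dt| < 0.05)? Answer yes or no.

Steady state at T: no

RK4 with dt=0.01: 372 steps to T=3.72. Trajectory (selected grid times):
t=0.00: Z=21.61 Q=8.04 G=46.39
t=0.41: Z=22.14 Q=10.31 G=46.93
t=0.83: Z=22.68 Q=12.65 G=47.51
t=1.24: Z=23.20 Q=14.94 G=48.10
t=1.65: Z=23.72 Q=17.26 G=48.70
t=2.07: Z=24.24 Q=19.64 G=49.34
t=2.48: Z=24.75 Q=21.98 G=49.98
t=2.89: Z=25.25 Q=24.34 G=50.63
t=3.31: Z=25.76 Q=26.77 G=51.32
t=3.72: Z=26.26 Q=29.15 G=52.01
Rates at T: R1=0.8876, R2=1.1445, R3=0.3372, R4=0.7815, R5=0.6395, R6=0.7988
dx/dt at T (Σ net stoichiometry × rate): Z=+1.2072, Q=+5.8227, G=+1.6867
Largest |dx/dt| is |+5.8227| (Q) ≥ 0.05 → not steady.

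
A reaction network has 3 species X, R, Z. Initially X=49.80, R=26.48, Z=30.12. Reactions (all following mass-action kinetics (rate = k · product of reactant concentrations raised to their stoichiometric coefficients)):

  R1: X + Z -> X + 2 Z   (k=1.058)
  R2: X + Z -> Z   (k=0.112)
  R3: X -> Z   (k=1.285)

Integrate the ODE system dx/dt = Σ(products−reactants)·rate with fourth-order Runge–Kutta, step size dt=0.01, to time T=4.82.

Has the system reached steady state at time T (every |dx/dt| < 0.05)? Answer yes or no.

RK4 with dt=0.01: 482 steps to T=4.82. Trajectory (selected grid times):
t=0.00: X=49.80 R=26.48 Z=30.12
t=0.54: X=0.00 R=26.48 Z=472.68
t=1.07: X=0.00 R=26.48 Z=472.68
t=1.61: X=0.00 R=26.48 Z=472.68
t=2.14: X=0.00 R=26.48 Z=472.68
t=2.68: X=0.00 R=26.48 Z=472.68
t=3.21: X=0.00 R=26.48 Z=472.68
t=3.75: X=0.00 R=26.48 Z=472.68
t=4.28: X=0.00 R=26.48 Z=472.68
t=4.82: X=0.00 R=26.48 Z=472.68
Rates at T: R1=0.0000, R2=0.0000, R3=0.0000
dx/dt at T (Σ net stoichiometry × rate): X=-0.0000, R=+0.0000, Z=+0.0000
Largest |dx/dt| is |+0.0000| (Z) < 0.05 → steady.

Steady state at T: yes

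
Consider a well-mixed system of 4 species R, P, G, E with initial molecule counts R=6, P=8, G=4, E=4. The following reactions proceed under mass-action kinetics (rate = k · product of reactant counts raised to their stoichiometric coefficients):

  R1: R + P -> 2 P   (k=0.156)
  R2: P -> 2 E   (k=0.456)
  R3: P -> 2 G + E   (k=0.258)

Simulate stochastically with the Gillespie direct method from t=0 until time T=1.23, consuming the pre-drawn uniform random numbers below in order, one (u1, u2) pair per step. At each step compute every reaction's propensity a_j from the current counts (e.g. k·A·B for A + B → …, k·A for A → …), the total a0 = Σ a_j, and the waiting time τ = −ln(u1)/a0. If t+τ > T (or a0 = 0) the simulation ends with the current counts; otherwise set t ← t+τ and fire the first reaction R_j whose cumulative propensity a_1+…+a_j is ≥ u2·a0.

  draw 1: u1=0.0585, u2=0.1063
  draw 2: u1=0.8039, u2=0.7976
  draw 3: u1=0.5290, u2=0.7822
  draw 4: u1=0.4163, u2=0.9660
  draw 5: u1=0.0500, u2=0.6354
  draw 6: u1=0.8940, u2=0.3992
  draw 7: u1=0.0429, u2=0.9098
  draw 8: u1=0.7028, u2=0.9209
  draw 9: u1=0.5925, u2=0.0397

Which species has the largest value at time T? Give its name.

Dominant species at T: E

t=0.000: R=6 P=8 G=4 E=4
Draw 1: a1=7.488, a2=3.648, a3=2.064, a0=13.200; τ=−ln(0.0585)/13.200=0.215 → t=0.215; u2·a0=0.1063·13.200=1.403 ≤ a1=7.488 → R1 fires; R=5 P=9 G=4 E=4
Draw 2: a1=7.020, a2=4.104, a3=2.322, a0=13.446; τ=−ln(0.8039)/13.446=0.016 → t=0.231; u2·a0=0.7976·13.446=10.725; a1=7.020 < 10.725 ≤ a1+a2=11.124 → R2 fires; R=5 P=8 G=4 E=6
Draw 3: a1=6.240, a2=3.648, a3=2.064, a0=11.952; τ=−ln(0.5290)/11.952=0.053 → t=0.285; u2·a0=0.7822·11.952=9.349; a1=6.240 < 9.349 ≤ a1+a2=9.888 → R2 fires; R=5 P=7 G=4 E=8
Draw 4: a1=5.460, a2=3.192, a3=1.806, a0=10.458; τ=−ln(0.4163)/10.458=0.084 → t=0.368; u2·a0=0.9660·10.458=10.102; a1+a2=8.652 < 10.102 ≤ a1+…+a3=10.458 → R3 fires; R=5 P=6 G=6 E=9
Draw 5: a1=4.680, a2=2.736, a3=1.548, a0=8.964; τ=−ln(0.0500)/8.964=0.334 → t=0.703; u2·a0=0.6354·8.964=5.696; a1=4.680 < 5.696 ≤ a1+a2=7.416 → R2 fires; R=5 P=5 G=6 E=11
Draw 6: a1=3.900, a2=2.280, a3=1.290, a0=7.470; τ=−ln(0.8940)/7.470=0.015 → t=0.718; u2·a0=0.3992·7.470=2.982 ≤ a1=3.900 → R1 fires; R=4 P=6 G=6 E=11
Draw 7: a1=3.744, a2=2.736, a3=1.548, a0=8.028; τ=−ln(0.0429)/8.028=0.392 → t=1.110; u2·a0=0.9098·8.028=7.304; a1+a2=6.480 < 7.304 ≤ a1+…+a3=8.028 → R3 fires; R=4 P=5 G=8 E=12
Draw 8: a1=3.120, a2=2.280, a3=1.290, a0=6.690; τ=−ln(0.7028)/6.690=0.053 → t=1.163; u2·a0=0.9209·6.690=6.161; a1+a2=5.400 < 6.161 ≤ a1+…+a3=6.690 → R3 fires; R=4 P=4 G=10 E=13
Draw 9: a1=2.496, a2=1.824, a3=1.032, a0=5.352; τ=−ln(0.5925)/5.352=0.098 → t=1.260 > T=1.23: stop.
At T=1.23: R=4 P=4 G=10 E=13; the largest is E.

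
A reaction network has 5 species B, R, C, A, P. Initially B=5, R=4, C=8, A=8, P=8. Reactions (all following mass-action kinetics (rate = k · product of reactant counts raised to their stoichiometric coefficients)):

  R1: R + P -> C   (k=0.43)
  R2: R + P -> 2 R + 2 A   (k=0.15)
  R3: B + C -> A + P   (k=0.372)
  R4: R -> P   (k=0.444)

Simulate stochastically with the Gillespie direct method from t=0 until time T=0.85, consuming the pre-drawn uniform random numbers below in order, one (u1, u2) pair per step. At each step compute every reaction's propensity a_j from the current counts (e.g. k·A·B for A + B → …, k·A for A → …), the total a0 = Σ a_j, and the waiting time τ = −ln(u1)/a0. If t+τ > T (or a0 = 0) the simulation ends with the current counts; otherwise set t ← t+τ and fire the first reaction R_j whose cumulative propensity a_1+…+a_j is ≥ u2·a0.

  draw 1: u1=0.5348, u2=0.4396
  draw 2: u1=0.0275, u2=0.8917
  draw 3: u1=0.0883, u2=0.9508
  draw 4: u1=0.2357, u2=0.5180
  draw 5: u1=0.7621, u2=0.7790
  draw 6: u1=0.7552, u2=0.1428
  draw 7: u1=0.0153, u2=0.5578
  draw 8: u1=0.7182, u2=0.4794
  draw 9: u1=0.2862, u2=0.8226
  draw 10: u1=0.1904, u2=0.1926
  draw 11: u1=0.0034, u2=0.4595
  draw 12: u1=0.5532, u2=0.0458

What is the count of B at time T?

t=0.000: B=5 R=4 C=8 A=8 P=8
Draw 1: a1=13.760, a2=4.800, a3=14.880, a4=1.776, a0=35.216; τ=−ln(0.5348)/35.216=0.018 → t=0.018; u2·a0=0.4396·35.216=15.481; a1=13.760 < 15.481 ≤ a1+a2=18.560 → R2 fires; B=5 R=5 C=8 A=10 P=7
Draw 2: a1=15.050, a2=5.250, a3=14.880, a4=2.220, a0=37.400; τ=−ln(0.0275)/37.400=0.096 → t=0.114; u2·a0=0.8917·37.400=33.350; a1+a2=20.300 < 33.350 ≤ a1+…+a3=35.180 → R3 fires; B=4 R=5 C=7 A=11 P=8
Draw 3: a1=17.200, a2=6.000, a3=10.416, a4=2.220, a0=35.836; τ=−ln(0.0883)/35.836=0.068 → t=0.182; u2·a0=0.9508·35.836=34.073; a1+…+a3=33.616 < 34.073 ≤ a1+…+a4=35.836 → R4 fires; B=4 R=4 C=7 A=11 P=9
Draw 4: a1=15.480, a2=5.400, a3=10.416, a4=1.776, a0=33.072; τ=−ln(0.2357)/33.072=0.044 → t=0.225; u2·a0=0.5180·33.072=17.131; a1=15.480 < 17.131 ≤ a1+a2=20.880 → R2 fires; B=4 R=5 C=7 A=13 P=8
Draw 5: a1=17.200, a2=6.000, a3=10.416, a4=2.220, a0=35.836; τ=−ln(0.7621)/35.836=0.008 → t=0.233; u2·a0=0.7790·35.836=27.916; a1+a2=23.200 < 27.916 ≤ a1+…+a3=33.616 → R3 fires; B=3 R=5 C=6 A=14 P=9
Draw 6: a1=19.350, a2=6.750, a3=6.696, a4=2.220, a0=35.016; τ=−ln(0.7552)/35.016=0.008 → t=0.241; u2·a0=0.1428·35.016=5.000 ≤ a1=19.350 → R1 fires; B=3 R=4 C=7 A=14 P=8
Draw 7: a1=13.760, a2=4.800, a3=7.812, a4=1.776, a0=28.148; τ=−ln(0.0153)/28.148=0.148 → t=0.389; u2·a0=0.5578·28.148=15.701; a1=13.760 < 15.701 ≤ a1+a2=18.560 → R2 fires; B=3 R=5 C=7 A=16 P=7
Draw 8: a1=15.050, a2=5.250, a3=7.812, a4=2.220, a0=30.332; τ=−ln(0.7182)/30.332=0.011 → t=0.400; u2·a0=0.4794·30.332=14.541 ≤ a1=15.050 → R1 fires; B=3 R=4 C=8 A=16 P=6
Draw 9: a1=10.320, a2=3.600, a3=8.928, a4=1.776, a0=24.624; τ=−ln(0.2862)/24.624=0.051 → t=0.451; u2·a0=0.8226·24.624=20.256; a1+a2=13.920 < 20.256 ≤ a1+…+a3=22.848 → R3 fires; B=2 R=4 C=7 A=17 P=7
Draw 10: a1=12.040, a2=4.200, a3=5.208, a4=1.776, a0=23.224; τ=−ln(0.1904)/23.224=0.071 → t=0.523; u2·a0=0.1926·23.224=4.473 ≤ a1=12.040 → R1 fires; B=2 R=3 C=8 A=17 P=6
Draw 11: a1=7.740, a2=2.700, a3=5.952, a4=1.332, a0=17.724; τ=−ln(0.0034)/17.724=0.321 → t=0.843; u2·a0=0.4595·17.724=8.144; a1=7.740 < 8.144 ≤ a1+a2=10.440 → R2 fires; B=2 R=4 C=8 A=19 P=5
Draw 12: a1=8.600, a2=3.000, a3=5.952, a4=1.776, a0=19.328; τ=−ln(0.5532)/19.328=0.031 → t=0.874 > T=0.85: stop.
Read off B at T=0.85: 2

B at T = 2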